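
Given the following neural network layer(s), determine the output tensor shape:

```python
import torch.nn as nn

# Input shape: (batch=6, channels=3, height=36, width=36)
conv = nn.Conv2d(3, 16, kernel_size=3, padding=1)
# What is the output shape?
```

Input: (6, 3, 36, 36) -> Output: (6, 16, 36, 36)

Answer: (6, 16, 36, 36)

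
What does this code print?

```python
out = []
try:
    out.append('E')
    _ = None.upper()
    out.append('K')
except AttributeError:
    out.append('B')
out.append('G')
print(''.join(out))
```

Execution trace: 'E' (try body) → 'B' (except AttributeError) → 'G' (after the try/except). Output: EBG

Answer: EBG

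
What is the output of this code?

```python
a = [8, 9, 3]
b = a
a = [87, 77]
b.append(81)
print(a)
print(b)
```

Key concept: rebinding vs mutation: a is rebound to a new list, b still points at the original.
Step by step:
`a = [8, 9, 3]` → a = [8, 9, 3]
`b = a` → b = [8, 9, 3] (same object as a)
`a = [87, 77]` → a = [87, 77]
`b.append(81)` → b = [8, 9, 3, 81]
`print(a)` → prints [87, 77]
`print(b)` → prints [8, 9, 3, 81]

Answer:
[87, 77]
[8, 9, 3, 81]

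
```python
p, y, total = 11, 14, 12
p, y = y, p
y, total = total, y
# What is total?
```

Trace:
`p, y, total = 11, 14, 12` → p = 11; y = 14; total = 12
`p, y = y, p` → p = 14; y = 11
`y, total = total, y` → y = 12; total = 11
So total = 11

Answer: 11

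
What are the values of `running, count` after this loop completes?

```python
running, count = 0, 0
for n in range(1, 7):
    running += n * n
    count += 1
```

Sum of squares and count
`running, count` takes the values: (0, 0) → (1, 0) → (1, 1) → (5, 1) → (5, 2) → (14, 2) → (14, 3) → (30, 3) → (30, 4) → (55, 4) → (55, 5) → (91, 5) → (91, 6)

Answer: 91, 6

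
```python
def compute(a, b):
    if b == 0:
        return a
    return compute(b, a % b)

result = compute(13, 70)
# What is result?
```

compute(13, 70) -> compute(70, 13) -> compute(13, 5) -> compute(5, 3) -> compute(3, 2) -> compute(2, 1) -> compute(1, 0) -> 1

Answer: 1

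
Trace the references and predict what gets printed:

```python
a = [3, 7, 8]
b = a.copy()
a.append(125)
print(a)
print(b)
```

Key concept: list.copy() creates independent copy.
Step by step:
`a = [3, 7, 8]` → a = [3, 7, 8]
`b = a.copy()` → b = [3, 7, 8]
`a.append(125)` → a = [3, 7, 8, 125]
`print(a)` → prints [3, 7, 8, 125]
`print(b)` → prints [3, 7, 8]

Answer:
[3, 7, 8, 125]
[3, 7, 8]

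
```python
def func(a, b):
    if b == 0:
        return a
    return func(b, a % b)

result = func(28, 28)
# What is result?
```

func(28, 28) -> func(28, 0) -> 28

Answer: 28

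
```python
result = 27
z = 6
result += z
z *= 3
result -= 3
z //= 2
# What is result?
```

Trace:
`result = 27` → result = 27
`z = 6` → z = 6
`result += z` → result = 33
`z *= 3` → z = 18
`result -= 3` → result = 30
`z //= 2` → z = 9
So result = 30

Answer: 30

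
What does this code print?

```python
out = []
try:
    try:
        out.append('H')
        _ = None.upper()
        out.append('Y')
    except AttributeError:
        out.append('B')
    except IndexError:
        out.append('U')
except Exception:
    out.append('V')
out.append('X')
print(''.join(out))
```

Execution trace: 'H' (inner try body) → 'B' (inner except AttributeError) → 'X' (after the try/except). Output: HBX

Answer: HBX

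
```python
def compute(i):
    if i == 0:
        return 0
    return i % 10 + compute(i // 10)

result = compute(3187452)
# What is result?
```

Sum of digits of 3187452: 2 + 5 + 4 + 7 + 8 + 1 + 3 = 30

Answer: 30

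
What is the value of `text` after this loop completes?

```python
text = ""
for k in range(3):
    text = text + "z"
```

Repeat 'z' 3 times
`text` takes the values: "" → "z" → "zz" → "zzz"

Answer: "zzz"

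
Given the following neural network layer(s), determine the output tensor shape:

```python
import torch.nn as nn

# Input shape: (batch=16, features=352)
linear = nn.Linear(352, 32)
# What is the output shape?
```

Input: (16, 352) -> Output: (16, 32)

Answer: (16, 32)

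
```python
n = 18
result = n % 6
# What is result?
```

Trace:
`n = 18` → n = 18
`result = n % 6` → result = 0
So result = 0

Answer: 0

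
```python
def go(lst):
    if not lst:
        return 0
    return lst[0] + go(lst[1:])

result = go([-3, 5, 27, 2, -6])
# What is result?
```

(-3) + 5 + 27 + 2 + (-6) + 0 = 25

Answer: 25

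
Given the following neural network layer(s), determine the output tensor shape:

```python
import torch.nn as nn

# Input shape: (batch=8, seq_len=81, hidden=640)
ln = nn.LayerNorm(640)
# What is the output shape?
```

Input: (8, 81, 640) -> Output: (8, 81, 640)

Answer: (8, 81, 640)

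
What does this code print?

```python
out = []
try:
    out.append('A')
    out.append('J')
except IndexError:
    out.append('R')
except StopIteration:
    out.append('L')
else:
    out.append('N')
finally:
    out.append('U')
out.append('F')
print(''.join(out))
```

Execution trace: 'A' (try body) → 'J' (try body, no exception) → 'N' (else) → 'U' (finally) → 'F' (after the try/except). Output: AJNUF

Answer: AJNUF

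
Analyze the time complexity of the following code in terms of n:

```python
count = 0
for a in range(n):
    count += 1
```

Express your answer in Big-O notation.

Each loop level contributes: n. Multiplying the contributions gives O(n).

Answer: O(n)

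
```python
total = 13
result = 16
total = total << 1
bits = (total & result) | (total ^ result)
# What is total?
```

Trace:
`total = 13` → total = 13
`result = 16` → result = 16
`total = total << 1` → total = 26
`bits = (total & result) | (total ^ result)` → bits = 26
So total = 26

Answer: 26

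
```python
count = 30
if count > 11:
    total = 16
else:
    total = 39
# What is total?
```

Trace:
`count = 30` → count = 30
`if count > 11: ...` → count > 11 is True → total = 16
So total = 16

Answer: 16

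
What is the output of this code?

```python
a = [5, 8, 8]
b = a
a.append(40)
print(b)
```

Key concept: basic list aliasing.
Step by step:
`a = [5, 8, 8]` → a = [5, 8, 8]
`b = a` → b = [5, 8, 8] (same object as a)
`a.append(40)` → a = [5, 8, 8, 40] (same object as b); b = [5, 8, 8, 40] (same object as a)
`print(b)` → prints [5, 8, 8, 40]

Answer: [5, 8, 8, 40]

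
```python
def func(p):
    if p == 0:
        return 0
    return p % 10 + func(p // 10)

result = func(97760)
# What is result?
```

Sum of digits of 97760: 0 + 6 + 7 + 7 + 9 = 29

Answer: 29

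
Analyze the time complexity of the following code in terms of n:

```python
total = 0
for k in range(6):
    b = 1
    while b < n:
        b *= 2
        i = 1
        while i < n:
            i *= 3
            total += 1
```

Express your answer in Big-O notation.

Each loop level contributes: 1 × log n × log n. Multiplying the contributions gives O(log² n).

Answer: O(log² n)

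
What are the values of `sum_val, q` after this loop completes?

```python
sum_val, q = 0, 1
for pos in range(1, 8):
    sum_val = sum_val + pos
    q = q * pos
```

Sum and factorial of 1 to 7
`sum_val, q` takes the values: (0, 1) → (1, 1) → (3, 1) → (3, 2) → (6, 2) → (6, 6) → (10, 6) → (10, 24) → (15, 24) → (15, 120) → (21, 120) → (21, 720) → (28, 720) → (28, 5040)

Answer: 28, 5040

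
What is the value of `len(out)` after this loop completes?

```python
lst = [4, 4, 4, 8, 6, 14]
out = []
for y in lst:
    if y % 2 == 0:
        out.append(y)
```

Count even numbers in [4, 4, 4, 8, 6, 14]
`out` takes the values: [] → [4] → [4, 4] → [4, 4, 4] → [4, 4, 4, 8] → [4, 4, 4, 8, 6] → [4, 4, 4, 8, 6, 14]
So `len(out)` = 6

Answer: 6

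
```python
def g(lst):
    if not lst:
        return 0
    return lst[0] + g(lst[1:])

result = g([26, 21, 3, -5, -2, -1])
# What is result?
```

26 + 21 + 3 + (-5) + (-2) + (-1) + 0 = 42

Answer: 42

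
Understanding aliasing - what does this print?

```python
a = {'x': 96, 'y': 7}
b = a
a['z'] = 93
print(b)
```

Key concept: dict aliasing.
Step by step:
`a = {'x': 96, 'y': 7}` → a = {'x': 96, 'y': 7}
`b = a` → b = {'x': 96, 'y': 7} (same object as a)
`a['z'] = 93` → a = {'x': 96, 'y': 7, 'z': 93} (same object as b); b = {'x': 96, 'y': 7, 'z': 93} (same object as a)
`print(b)` → prints {'x': 96, 'y': 7, 'z': 93}

Answer: {'x': 96, 'y': 7, 'z': 93}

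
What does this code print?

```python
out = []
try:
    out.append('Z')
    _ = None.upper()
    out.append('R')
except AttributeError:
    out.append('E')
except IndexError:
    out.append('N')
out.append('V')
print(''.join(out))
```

Execution trace: 'Z' (try body) → 'E' (except AttributeError) → 'V' (after the try/except). Output: ZEV

Answer: ZEV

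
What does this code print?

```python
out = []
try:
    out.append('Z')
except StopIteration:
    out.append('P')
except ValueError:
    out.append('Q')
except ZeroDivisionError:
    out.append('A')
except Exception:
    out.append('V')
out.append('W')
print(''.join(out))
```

Execution trace: 'Z' (try body, no exception) → 'W' (after the try/except). Output: ZW

Answer: ZW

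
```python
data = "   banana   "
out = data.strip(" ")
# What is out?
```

Trace:
`data = "   banana   "` → data = '   banana   '
`out = data.strip(" ")` → out = 'banana'
So out = 'banana'

Answer: 'banana'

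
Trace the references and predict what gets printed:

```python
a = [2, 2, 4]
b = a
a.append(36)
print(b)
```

Key concept: basic list aliasing.
Step by step:
`a = [2, 2, 4]` → a = [2, 2, 4]
`b = a` → b = [2, 2, 4] (same object as a)
`a.append(36)` → a = [2, 2, 4, 36] (same object as b); b = [2, 2, 4, 36] (same object as a)
`print(b)` → prints [2, 2, 4, 36]

Answer: [2, 2, 4, 36]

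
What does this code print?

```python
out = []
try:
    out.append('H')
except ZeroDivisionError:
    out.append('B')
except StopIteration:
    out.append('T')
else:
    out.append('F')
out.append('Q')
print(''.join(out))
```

Execution trace: 'H' (try body, no exception) → 'F' (else) → 'Q' (after the try/except). Output: HFQ

Answer: HFQ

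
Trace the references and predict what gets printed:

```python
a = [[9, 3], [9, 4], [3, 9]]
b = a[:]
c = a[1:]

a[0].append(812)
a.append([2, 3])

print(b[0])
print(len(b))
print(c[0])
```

Key concept: slice with nested mutation.
Step by step:
`a = [[9, 3], [9, 4], [3, 9]]` → a = [[9, 3], [9, 4], [3, 9]]
`b = a[:]` → b = [[9, 3], [9, 4], [3, 9]]
`c = a[1:]` → c = [[9, 4], [3, 9]]
`a[0].append(812)` → a = [[9, 3, 812], [9, 4], [3, 9]]; b = [[9, 3, 812], [9, 4], [3, 9]]
`a.append([2, 3])` → a = [[9, 3, 812], [9, 4], [3, 9], [2, 3]]
`print(b[0])` → prints [9, 3, 812]
`print(len(b))` → prints 3
`print(c[0])` → prints [9, 4]

Answer:
[9, 3, 812]
3
[9, 4]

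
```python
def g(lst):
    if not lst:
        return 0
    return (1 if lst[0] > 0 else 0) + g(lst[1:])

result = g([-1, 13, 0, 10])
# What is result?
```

Count of positive elements in [-1, 13, 0, 10] = 2

Answer: 2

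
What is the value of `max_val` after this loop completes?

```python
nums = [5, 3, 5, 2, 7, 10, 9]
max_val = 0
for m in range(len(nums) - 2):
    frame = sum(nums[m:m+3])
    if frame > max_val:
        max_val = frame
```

Max sum of 3-element window in [5, 3, 5, 2, 7, 10, 9]
`max_val` takes the values: 0 → 13 → 14 → 19 → 26

Answer: 26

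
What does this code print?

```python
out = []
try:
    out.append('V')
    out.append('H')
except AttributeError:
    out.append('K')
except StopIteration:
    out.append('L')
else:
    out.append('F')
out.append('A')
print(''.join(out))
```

Execution trace: 'V' (try body) → 'H' (try body, no exception) → 'F' (else) → 'A' (after the try/except). Output: VHFA

Answer: VHFA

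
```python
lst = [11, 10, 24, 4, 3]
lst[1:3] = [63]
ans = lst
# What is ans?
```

Trace:
`lst = [11, 10, 24, 4, 3]` → lst = [11, 10, 24, 4, 3]
`lst[1:3] = [63]` → lst = [11, 63, 4, 3]
`ans = lst` → ans = [11, 63, 4, 3]
So ans = [11, 63, 4, 3]

Answer: [11, 63, 4, 3]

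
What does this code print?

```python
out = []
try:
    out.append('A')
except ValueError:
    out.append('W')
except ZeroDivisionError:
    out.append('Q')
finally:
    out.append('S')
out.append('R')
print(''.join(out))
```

Execution trace: 'A' (try body, no exception) → 'S' (finally) → 'R' (after the try/except). Output: ASR

Answer: ASR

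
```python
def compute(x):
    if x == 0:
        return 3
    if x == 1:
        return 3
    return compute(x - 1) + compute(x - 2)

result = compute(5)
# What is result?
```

Build up from base cases: compute(0)=3, compute(1)=3, compute(2)=6, compute(3)=9, compute(4)=15, compute(5)=24

Answer: 24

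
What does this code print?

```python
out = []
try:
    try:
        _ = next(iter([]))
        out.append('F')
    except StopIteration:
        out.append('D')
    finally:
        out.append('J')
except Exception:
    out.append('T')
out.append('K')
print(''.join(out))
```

Execution trace: 'D' (inner except StopIteration) → 'J' (inner finally) → 'K' (after the try/except). Output: DJK

Answer: DJK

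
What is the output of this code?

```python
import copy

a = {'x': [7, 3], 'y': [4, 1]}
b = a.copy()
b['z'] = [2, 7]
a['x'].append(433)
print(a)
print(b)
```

Key concept: shallow copy of dict with mutable values.
Step by step:
`a = {'x': [7, 3], 'y': [4, 1]}` → a = {'x': [7, 3], 'y': [4, 1]}
`b = a.copy()` → b = {'x': [7, 3], 'y': [4, 1]}
`b['z'] = [2, 7]` → b = {'x': [7, 3], 'y': [4, 1], 'z': [2, 7]}
`a['x'].append(433)` → a = {'x': [7, 3, 433], 'y': [4, 1]}; b = {'x': [7, 3, 433], 'y': [4, 1], 'z': [2, 7]}
`print(a)` → prints {'x': [7, 3, 433], 'y': [4, 1]}
`print(b)` → prints {'x': [7, 3, 433], 'y': [4, 1], 'z': [2, 7]}

Answer:
{'x': [7, 3, 433], 'y': [4, 1]}
{'x': [7, 3, 433], 'y': [4, 1], 'z': [2, 7]}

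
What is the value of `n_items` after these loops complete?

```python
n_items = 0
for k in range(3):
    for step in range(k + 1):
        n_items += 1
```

Triangle: 1 + 2 + ... + 3
`n_items` takes the values: 0 → 1 → 2 → 3 → 4 → 5 → 6

Answer: 6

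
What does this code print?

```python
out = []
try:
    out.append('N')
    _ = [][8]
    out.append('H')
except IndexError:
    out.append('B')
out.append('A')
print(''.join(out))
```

Execution trace: 'N' (try body) → 'B' (except IndexError) → 'A' (after the try/except). Output: NBA

Answer: NBA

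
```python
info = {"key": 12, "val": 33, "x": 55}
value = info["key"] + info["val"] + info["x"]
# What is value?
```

Trace:
`info = {"key": 12, "val": 33, "x": 55}` → info = {'key': 12, 'val': 33, 'x': 55}
`value = info["key"] + info["val"] + info["x"]` → value = 100
So value = 100

Answer: 100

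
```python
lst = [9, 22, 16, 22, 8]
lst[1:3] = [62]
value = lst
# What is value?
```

Trace:
`lst = [9, 22, 16, 22, 8]` → lst = [9, 22, 16, 22, 8]
`lst[1:3] = [62]` → lst = [9, 62, 22, 8]
`value = lst` → value = [9, 62, 22, 8]
So value = [9, 62, 22, 8]

Answer: [9, 62, 22, 8]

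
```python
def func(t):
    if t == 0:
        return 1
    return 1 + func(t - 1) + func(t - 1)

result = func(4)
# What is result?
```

func(t) = 1 + 2·func(t-1), func(0)=1. Closed form: (1+1)·2^4 - 1 = 31.

Answer: 31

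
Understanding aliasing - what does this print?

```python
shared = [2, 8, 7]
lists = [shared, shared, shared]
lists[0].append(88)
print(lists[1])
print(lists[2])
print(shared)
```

Key concept: list of same reference.
Step by step:
`shared = [2, 8, 7]` → shared = [2, 8, 7]
`lists = [shared, shared, shared]` → lists = [[2, 8, 7], [2, 8, 7], [2, 8, 7]]
`lists[0].append(88)` → shared = [2, 8, 7, 88]; lists = [[2, 8, 7, 88], [2, 8, 7, 88], [2, 8, 7, 88]]
`print(lists[1])` → prints [2, 8, 7, 88]
`print(lists[2])` → prints [2, 8, 7, 88]
`print(shared)` → prints [2, 8, 7, 88]

Answer:
[2, 8, 7, 88]
[2, 8, 7, 88]
[2, 8, 7, 88]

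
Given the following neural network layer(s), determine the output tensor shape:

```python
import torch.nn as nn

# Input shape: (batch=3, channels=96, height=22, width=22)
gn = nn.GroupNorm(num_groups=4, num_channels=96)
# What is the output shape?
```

Input: (3, 96, 22, 22) -> Output: (3, 96, 22, 22)

Answer: (3, 96, 22, 22)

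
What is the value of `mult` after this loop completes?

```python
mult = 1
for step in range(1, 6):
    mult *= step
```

5! = 120
`mult` takes the values: 1 → 2 → 6 → 24 → 120

Answer: 120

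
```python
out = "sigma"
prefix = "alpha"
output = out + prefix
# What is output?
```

Trace:
`out = "sigma"` → out = 'sigma'
`prefix = "alpha"` → prefix = 'alpha'
`output = out + prefix` → output = 'sigmaalpha'
So output = 'sigmaalpha'

Answer: 'sigmaalpha'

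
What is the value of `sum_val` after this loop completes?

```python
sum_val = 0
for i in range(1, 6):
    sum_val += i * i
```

Sum of squares 1² to 5² = 55
`sum_val` takes the values: 0 → 1 → 5 → 14 → 30 → 55

Answer: 55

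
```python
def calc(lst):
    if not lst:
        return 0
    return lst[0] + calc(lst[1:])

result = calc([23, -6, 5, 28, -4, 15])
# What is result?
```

23 + (-6) + 5 + 28 + (-4) + 15 + 0 = 61

Answer: 61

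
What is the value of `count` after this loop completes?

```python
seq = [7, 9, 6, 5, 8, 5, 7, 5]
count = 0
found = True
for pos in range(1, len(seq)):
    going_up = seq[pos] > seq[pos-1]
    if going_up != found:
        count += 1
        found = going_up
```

Count direction changes in [7, 9, 6, 5, 8, 5, 7, 5]
`count` takes the values: 0 → 1 → 2 → 3 → 4 → 5

Answer: 5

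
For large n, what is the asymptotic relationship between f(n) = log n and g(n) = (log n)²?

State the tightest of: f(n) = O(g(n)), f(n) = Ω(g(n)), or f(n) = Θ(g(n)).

log n vs (log n)²: f(n) = O(g(n)) but not Ω(g(n)) — (log n)² grows strictly faster than log n.

Answer: f(n) = O(g(n)) but not Ω(g(n)) — (log n)² grows strictly faster than log n.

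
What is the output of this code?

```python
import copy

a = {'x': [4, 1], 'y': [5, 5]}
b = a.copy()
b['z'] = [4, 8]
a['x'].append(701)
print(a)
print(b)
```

Key concept: shallow copy of dict with mutable values.
Step by step:
`a = {'x': [4, 1], 'y': [5, 5]}` → a = {'x': [4, 1], 'y': [5, 5]}
`b = a.copy()` → b = {'x': [4, 1], 'y': [5, 5]}
`b['z'] = [4, 8]` → b = {'x': [4, 1], 'y': [5, 5], 'z': [4, 8]}
`a['x'].append(701)` → a = {'x': [4, 1, 701], 'y': [5, 5]}; b = {'x': [4, 1, 701], 'y': [5, 5], 'z': [4, 8]}
`print(a)` → prints {'x': [4, 1, 701], 'y': [5, 5]}
`print(b)` → prints {'x': [4, 1, 701], 'y': [5, 5], 'z': [4, 8]}

Answer:
{'x': [4, 1, 701], 'y': [5, 5]}
{'x': [4, 1, 701], 'y': [5, 5], 'z': [4, 8]}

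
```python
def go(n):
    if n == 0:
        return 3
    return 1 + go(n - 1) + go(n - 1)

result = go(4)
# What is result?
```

go(n) = 1 + 2·go(n-1), go(0)=3. Closed form: (3+1)·2^4 - 1 = 63.

Answer: 63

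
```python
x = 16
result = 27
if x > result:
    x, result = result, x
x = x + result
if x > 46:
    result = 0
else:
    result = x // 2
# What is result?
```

Trace:
`x = 16` → x = 16
`result = 27` → result = 27
`if x > result: ...` → x > result is False → no variable changes
`x = x + result` → x = 43
`if x > 46: ...` → x > 46 is False, take else branch → result = 21
So result = 21

Answer: 21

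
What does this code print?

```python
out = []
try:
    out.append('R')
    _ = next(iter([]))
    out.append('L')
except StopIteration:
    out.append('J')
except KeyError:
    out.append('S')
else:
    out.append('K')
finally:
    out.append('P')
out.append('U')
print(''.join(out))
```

Execution trace: 'R' (try body) → 'J' (except StopIteration) → 'P' (finally) → 'U' (after the try/except). Output: RJPU

Answer: RJPU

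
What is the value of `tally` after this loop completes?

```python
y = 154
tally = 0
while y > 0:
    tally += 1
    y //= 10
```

Count digits by repeated division by 10
`tally` takes the values: 0 → 1 → 2 → 3

Answer: 3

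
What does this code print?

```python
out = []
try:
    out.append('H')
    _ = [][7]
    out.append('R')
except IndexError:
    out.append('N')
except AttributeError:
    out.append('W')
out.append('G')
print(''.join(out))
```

Execution trace: 'H' (try body) → 'N' (except IndexError) → 'G' (after the try/except). Output: HNG

Answer: HNG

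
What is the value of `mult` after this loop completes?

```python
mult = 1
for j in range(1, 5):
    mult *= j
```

4! = 24
`mult` takes the values: 1 → 2 → 6 → 24

Answer: 24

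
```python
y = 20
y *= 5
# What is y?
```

Trace:
`y = 20` → y = 20
`y *= 5` → y = 100
So y = 100

Answer: 100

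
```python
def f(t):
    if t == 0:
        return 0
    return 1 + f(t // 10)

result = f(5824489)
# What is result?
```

Count of digits of 5824489: 7

Answer: 7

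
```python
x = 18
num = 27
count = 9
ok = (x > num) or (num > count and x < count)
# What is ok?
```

Trace:
`x = 18` → x = 18
`num = 27` → num = 27
`count = 9` → count = 9
`ok = (x > num) or (num > count and x < count)` → ok = False
So ok = False

Answer: False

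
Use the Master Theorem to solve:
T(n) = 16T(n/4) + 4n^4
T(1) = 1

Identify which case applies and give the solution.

a=16, b=4, f(n)=4n^4. log_4(16) = 2. Since c=4 > 2 and the regularity condition holds (16(n/4)^4 = (16/4^4)n^4 with 16/4^4 < 1), Case 3 applies: T(n) = Θ(f(n)) = O(n^4).

Answer: O(n^4) - Case 3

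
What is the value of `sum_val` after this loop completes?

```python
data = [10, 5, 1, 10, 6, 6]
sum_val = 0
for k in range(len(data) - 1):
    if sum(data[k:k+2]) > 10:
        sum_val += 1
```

Count windows with sum > 10
`sum_val` takes the values: 0 → 1 → 2 → 3 → 4

Answer: 4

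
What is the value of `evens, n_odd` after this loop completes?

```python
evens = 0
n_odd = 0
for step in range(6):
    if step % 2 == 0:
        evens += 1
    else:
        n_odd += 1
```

Count evens and odds in range(6)
`evens, n_odd` takes the values: (0, 0) → (1, 0) → (1, 1) → (2, 1) → (2, 2) → (3, 2) → (3, 3)

Answer: 3, 3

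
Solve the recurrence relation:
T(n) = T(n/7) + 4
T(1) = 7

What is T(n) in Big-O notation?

Each step divides n by 7 and adds 4. After log_7(n) steps we reach T(1)=7. So T(n) = 4·log_7(n) + 7 = O(log n).

Answer: O(log n)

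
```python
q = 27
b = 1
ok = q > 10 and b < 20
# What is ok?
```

Trace:
`q = 27` → q = 27
`b = 1` → b = 1
`ok = q > 10 and b < 20` → ok = True
So ok = True

Answer: True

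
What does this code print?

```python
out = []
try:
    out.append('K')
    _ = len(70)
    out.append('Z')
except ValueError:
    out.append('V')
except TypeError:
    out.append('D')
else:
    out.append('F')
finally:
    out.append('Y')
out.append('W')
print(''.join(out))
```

Execution trace: 'K' (try body) → 'D' (except TypeError) → 'Y' (finally) → 'W' (after the try/except). Output: KDYW

Answer: KDYW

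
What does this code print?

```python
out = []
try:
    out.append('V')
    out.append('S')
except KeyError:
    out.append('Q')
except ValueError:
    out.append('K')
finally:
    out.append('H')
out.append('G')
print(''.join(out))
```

Execution trace: 'V' (try body) → 'S' (try body, no exception) → 'H' (finally) → 'G' (after the try/except). Output: VSHG

Answer: VSHG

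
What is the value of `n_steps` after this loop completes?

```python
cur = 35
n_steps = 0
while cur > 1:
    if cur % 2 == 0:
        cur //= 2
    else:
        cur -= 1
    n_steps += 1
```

Steps to reduce 35 to 1
`n_steps` takes the values: 0 → 1 → 2 → 3 → 4 → 5 → 6 → 7

Answer: 7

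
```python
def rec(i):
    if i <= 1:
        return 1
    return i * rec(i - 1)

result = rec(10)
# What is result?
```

rec(10) = 10 * 9 * 8 * 7 * 6 * 5 * 4 * 3 * 2 * 1 = 3628800

Answer: 3628800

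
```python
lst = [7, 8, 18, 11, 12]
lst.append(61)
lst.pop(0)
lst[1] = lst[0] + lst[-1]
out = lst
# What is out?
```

Trace:
`lst = [7, 8, 18, 11, 12]` → lst = [7, 8, 18, 11, 12]
`lst.append(61)` → lst = [7, 8, 18, 11, 12, 61]
`lst.pop(0)` → lst = [8, 18, 11, 12, 61]
`lst[1] = lst[0] + lst[-1]` → lst = [8, 69, 11, 12, 61]
`out = lst` → out = [8, 69, 11, 12, 61]
So out = [8, 69, 11, 12, 61]

Answer: [8, 69, 11, 12, 61]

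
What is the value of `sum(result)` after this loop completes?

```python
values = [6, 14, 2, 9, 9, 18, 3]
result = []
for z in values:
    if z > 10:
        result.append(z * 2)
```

Sum of doubled values > 10
`result` takes the values: [] → [28] → [28, 36]
So `sum(result)` = 64

Answer: 64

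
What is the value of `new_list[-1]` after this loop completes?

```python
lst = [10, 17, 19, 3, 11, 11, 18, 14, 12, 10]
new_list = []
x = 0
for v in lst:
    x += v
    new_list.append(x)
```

Cumulative sum ends at 125
`new_list` takes the values: [] → [10] → [10, 27] → [10, 27, 46] → [10, 27, 46, 49] → [10, 27, 46, 49, 60] → [10, 27, 46, 49, 60, 71] → [10, 27, 46, 49, 60, 71, 89] → [10, 27, 46, 49, 60, 71, 89, 103] → [10, 27, 46, 49, 60, 71, 89, 103, 115] → [10, 27, 46, 49, 60, 71, 89, 103, 115, 125]
So `new_list[-1]` = 125

Answer: 125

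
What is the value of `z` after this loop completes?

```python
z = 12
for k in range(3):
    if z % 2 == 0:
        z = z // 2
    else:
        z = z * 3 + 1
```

Collatz-style transformation from 12
`z` takes the values: 12 → 6 → 3 → 10

Answer: 10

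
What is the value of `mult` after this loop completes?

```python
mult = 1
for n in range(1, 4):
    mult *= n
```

3! = 6
`mult` takes the values: 1 → 2 → 6

Answer: 6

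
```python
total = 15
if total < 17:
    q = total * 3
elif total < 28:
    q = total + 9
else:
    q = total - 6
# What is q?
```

Trace:
`total = 15` → total = 15
`if total < 17: ...` → total < 17 is True → q = 45
So q = 45

Answer: 45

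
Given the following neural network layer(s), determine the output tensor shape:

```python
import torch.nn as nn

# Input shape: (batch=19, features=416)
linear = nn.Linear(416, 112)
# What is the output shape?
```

Input: (19, 416) -> Output: (19, 112)

Answer: (19, 112)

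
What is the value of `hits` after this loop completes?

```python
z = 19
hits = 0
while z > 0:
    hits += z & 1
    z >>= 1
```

Count set bits in 19 (binary: 0b10011)
`hits` takes the values: 0 → 1 → 2 → 3

Answer: 3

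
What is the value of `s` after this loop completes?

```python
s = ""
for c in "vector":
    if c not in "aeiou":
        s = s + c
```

Remove vowels from 'vector'
`s` takes the values: "" → "v" → "vc" → "vct" → "vctr"

Answer: "vctr"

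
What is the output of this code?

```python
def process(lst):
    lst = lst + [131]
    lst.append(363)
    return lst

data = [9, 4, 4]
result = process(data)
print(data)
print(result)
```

Key concept: rebinding parameter vs mutation.
Step by step:
`data = [9, 4, 4]` → data = [9, 4, 4]
`result = process(data)` → result = [9, 4, 4, 131, 363]
`print(data)` → prints [9, 4, 4]
`print(result)` → prints [9, 4, 4, 131, 363]

Answer:
[9, 4, 4]
[9, 4, 4, 131, 363]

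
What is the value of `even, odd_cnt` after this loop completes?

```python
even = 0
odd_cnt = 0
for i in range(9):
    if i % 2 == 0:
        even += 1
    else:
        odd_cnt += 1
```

Count evens and odds in range(9)
`even, odd_cnt` takes the values: (0, 0) → (1, 0) → (1, 1) → (2, 1) → (2, 2) → (3, 2) → (3, 3) → (4, 3) → (4, 4) → (5, 4)

Answer: 5, 4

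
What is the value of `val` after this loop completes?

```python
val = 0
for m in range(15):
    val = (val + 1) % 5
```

Increment mod 5, 15 times = 0
`val` takes the values: 0 → 1 → 2 → 3 → 4 → 0 → 1 → 2 → 3 → 4 → 0 → 1 → 2 → 3 → 4 → 0

Answer: 0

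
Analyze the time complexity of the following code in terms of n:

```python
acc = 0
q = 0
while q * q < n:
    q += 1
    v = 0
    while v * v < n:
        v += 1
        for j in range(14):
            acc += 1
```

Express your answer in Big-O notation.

Each loop level contributes: √n × √n × 1. Multiplying the contributions gives O(n).

Answer: O(n)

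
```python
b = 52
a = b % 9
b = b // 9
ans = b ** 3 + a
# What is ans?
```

Trace:
`b = 52` → b = 52
`a = b % 9` → a = 7
`b = b // 9` → b = 5
`ans = b ** 3 + a` → ans = 132
So ans = 132

Answer: 132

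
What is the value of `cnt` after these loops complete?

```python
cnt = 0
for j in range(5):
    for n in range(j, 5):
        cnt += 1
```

Upper triangle: 5 + 4 + ... + 1
`cnt` takes the values: 0 → 1 → 2 → 3 → 4 → 5 → 6 → 7 → 8 → 9 → 10 → 11 → 12 → 13 → 14 → 15

Answer: 15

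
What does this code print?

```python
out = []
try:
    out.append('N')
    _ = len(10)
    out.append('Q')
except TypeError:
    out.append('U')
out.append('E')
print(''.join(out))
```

Execution trace: 'N' (try body) → 'U' (except TypeError) → 'E' (after the try/except). Output: NUE

Answer: NUE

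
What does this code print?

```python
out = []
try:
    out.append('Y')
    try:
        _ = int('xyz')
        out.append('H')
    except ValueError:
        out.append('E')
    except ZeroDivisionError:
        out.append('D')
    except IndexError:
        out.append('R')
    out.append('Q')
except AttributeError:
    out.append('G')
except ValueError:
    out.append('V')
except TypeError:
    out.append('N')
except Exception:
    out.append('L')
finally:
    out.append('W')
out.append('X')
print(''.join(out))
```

Execution trace: 'Y' (try body) → 'E' (inner except ValueError) → 'Q' (try body, no exception) → 'W' (finally) → 'X' (after the try/except). Output: YEQWX

Answer: YEQWX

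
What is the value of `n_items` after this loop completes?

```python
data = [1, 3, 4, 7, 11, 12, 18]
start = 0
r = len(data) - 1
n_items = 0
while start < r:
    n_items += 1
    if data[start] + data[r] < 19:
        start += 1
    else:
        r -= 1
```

Steps to find pair summing to 19
`n_items` takes the values: 0 → 1 → 2 → 3 → 4 → 5 → 6

Answer: 6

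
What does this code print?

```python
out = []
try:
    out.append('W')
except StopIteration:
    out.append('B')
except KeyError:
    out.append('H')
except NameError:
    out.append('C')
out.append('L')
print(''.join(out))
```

Execution trace: 'W' (try body, no exception) → 'L' (after the try/except). Output: WL

Answer: WL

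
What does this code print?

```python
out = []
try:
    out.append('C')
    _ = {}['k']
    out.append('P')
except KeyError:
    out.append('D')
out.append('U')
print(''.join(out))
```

Execution trace: 'C' (try body) → 'D' (except KeyError) → 'U' (after the try/except). Output: CDU

Answer: CDU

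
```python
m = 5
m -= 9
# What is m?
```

Trace:
`m = 5` → m = 5
`m -= 9` → m = -4
So m = -4

Answer: -4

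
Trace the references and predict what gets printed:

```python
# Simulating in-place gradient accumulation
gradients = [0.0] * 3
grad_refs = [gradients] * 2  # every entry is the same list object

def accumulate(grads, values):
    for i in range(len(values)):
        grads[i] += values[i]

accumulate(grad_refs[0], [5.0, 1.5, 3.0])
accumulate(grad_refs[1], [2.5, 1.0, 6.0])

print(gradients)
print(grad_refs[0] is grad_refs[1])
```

Key concept: gradient accumulation aliasing.
Step by step:
`gradients = [0.0] * 3` → gradients = [0.0, 0.0, 0.0]
`grad_refs = [gradients] * 2` → grad_refs = [[0.0, 0.0, 0.0], [0.0, 0.0, 0.0]]
`accumulate(grad_refs[0], [5.0, 1.5, 3.0])` → gradients = [5.0, 1.5, 3.0]; grad_refs = [[5.0, 1.5, 3.0], [5.0, 1.5, 3.0]]
`accumulate(grad_refs[1], [2.5, 1.0, 6.0])` → gradients = [7.5, 2.5, 9.0]; grad_refs = [[7.5, 2.5, 9.0], [7.5, 2.5, 9.0]]
`print(gradients)` → prints [7.5, 2.5, 9.0]
`print(grad_refs[0] is grad_refs[1])` → prints True

Answer:
[7.5, 2.5, 9.0]
True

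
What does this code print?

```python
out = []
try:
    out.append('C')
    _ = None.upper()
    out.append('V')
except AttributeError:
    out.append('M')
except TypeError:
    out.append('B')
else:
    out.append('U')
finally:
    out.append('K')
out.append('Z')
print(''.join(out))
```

Execution trace: 'C' (try body) → 'M' (except AttributeError) → 'K' (finally) → 'Z' (after the try/except). Output: CMKZ

Answer: CMKZ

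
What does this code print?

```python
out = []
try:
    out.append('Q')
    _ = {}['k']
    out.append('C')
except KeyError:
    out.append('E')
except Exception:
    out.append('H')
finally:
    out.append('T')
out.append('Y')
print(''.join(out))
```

Execution trace: 'Q' (try body) → 'E' (except KeyError) → 'T' (finally) → 'Y' (after the try/except). Output: QETY

Answer: QETY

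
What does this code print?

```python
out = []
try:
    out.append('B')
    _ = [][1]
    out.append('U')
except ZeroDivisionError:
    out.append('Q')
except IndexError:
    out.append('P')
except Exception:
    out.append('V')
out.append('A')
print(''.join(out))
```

Execution trace: 'B' (try body) → 'P' (except IndexError) → 'A' (after the try/except). Output: BPA

Answer: BPA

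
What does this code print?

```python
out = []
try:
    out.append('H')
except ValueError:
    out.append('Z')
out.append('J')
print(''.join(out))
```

Execution trace: 'H' (try body, no exception) → 'J' (after the try/except). Output: HJ

Answer: HJ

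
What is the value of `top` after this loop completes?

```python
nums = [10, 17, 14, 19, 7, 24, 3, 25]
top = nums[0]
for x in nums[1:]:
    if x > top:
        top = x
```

Maximum of [10, 17, 14, 19, 7, 24, 3, 25]
`top` takes the values: 10 → 17 → 19 → 24 → 25

Answer: 25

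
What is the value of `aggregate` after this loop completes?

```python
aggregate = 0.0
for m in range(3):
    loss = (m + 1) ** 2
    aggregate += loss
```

Sum of squared losses 1² + 2² + ... + 3²
`aggregate` takes the values: 0.0 → 1.0 → 5.0 → 14.0

Answer: 14.0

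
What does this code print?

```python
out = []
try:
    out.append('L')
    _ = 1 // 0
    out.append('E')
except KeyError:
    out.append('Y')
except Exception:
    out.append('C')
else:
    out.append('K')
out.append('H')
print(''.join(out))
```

Execution trace: 'L' (try body) → 'C' (except Exception) → 'H' (after the try/except). Output: LCH

Answer: LCH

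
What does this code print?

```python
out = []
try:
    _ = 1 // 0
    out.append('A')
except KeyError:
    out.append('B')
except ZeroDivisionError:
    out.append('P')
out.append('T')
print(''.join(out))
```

Execution trace: 'P' (except ZeroDivisionError) → 'T' (after the try/except). Output: PT

Answer: PT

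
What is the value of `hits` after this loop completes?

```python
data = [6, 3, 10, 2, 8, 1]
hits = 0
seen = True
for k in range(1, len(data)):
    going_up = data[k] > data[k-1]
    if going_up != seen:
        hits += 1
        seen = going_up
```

Count direction changes in [6, 3, 10, 2, 8, 1]
`hits` takes the values: 0 → 1 → 2 → 3 → 4 → 5

Answer: 5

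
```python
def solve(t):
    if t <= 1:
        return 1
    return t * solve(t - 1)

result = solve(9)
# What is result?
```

solve(9) = 9 * 8 * 7 * 6 * 5 * 4 * 3 * 2 * 1 = 362880

Answer: 362880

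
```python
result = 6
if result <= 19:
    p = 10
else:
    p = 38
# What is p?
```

Trace:
`result = 6` → result = 6
`if result <= 19: ...` → result <= 19 is True → p = 10
So p = 10

Answer: 10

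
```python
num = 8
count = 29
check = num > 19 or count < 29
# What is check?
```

Trace:
`num = 8` → num = 8
`count = 29` → count = 29
`check = num > 19 or count < 29` → check = False
So check = False

Answer: False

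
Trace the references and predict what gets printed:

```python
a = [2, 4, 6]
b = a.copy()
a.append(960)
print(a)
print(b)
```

Key concept: list.copy() creates independent copy.
Step by step:
`a = [2, 4, 6]` → a = [2, 4, 6]
`b = a.copy()` → b = [2, 4, 6]
`a.append(960)` → a = [2, 4, 6, 960]
`print(a)` → prints [2, 4, 6, 960]
`print(b)` → prints [2, 4, 6]

Answer:
[2, 4, 6, 960]
[2, 4, 6]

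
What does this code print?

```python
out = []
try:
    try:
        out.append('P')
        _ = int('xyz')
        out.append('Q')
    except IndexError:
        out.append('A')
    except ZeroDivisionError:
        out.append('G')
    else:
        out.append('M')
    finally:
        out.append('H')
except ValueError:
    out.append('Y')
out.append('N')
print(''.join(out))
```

Execution trace: 'P' (try body) → 'H' (finally) → 'Y' (outer except ValueError) → 'N' (after the try/except). Output: PHYN

Answer: PHYN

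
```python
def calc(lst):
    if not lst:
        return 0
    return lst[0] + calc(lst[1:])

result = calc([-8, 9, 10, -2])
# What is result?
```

(-8) + 9 + 10 + (-2) + 0 = 9

Answer: 9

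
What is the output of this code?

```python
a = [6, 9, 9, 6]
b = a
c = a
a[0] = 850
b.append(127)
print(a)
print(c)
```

Key concept: multiple aliases.
Step by step:
`a = [6, 9, 9, 6]` → a = [6, 9, 9, 6]
`b = a` → b = [6, 9, 9, 6] (same object as a)
`c = a` → c = [6, 9, 9, 6] (same object as a, b)
`a[0] = 850` → a = [850, 9, 9, 6] (same object as b, c); b = [850, 9, 9, 6] (same object as a, c); c = [850, 9, 9, 6] (same object as a, b)
`b.append(127)` → a = [850, 9, 9, 6, 127] (same object as b, c); b = [850, 9, 9, 6, 127] (same object as a, c); c = [850, 9, 9, 6, 127] (same object as a, b)
`print(a)` → prints [850, 9, 9, 6, 127]
`print(c)` → prints [850, 9, 9, 6, 127]

Answer:
[850, 9, 9, 6, 127]
[850, 9, 9, 6, 127]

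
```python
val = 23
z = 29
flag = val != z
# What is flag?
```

Trace:
`val = 23` → val = 23
`z = 29` → z = 29
`flag = val != z` → flag = True
So flag = True

Answer: True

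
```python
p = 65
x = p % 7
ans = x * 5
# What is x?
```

Trace:
`p = 65` → p = 65
`x = p % 7` → x = 2
`ans = x * 5` → ans = 10
So x = 2

Answer: 2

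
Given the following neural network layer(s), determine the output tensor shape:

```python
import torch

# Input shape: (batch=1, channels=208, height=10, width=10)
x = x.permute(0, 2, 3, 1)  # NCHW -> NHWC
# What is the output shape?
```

Input: (1, 208, 10, 10) -> Output: (1, 10, 10, 208)

Answer: (1, 10, 10, 208)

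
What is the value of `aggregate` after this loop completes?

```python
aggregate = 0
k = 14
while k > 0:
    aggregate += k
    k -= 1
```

Sum 14 down to 1
`aggregate` takes the values: 0 → 14 → 27 → 39 → 50 → 60 → 69 → 77 → 84 → 90 → 95 → 99 → 102 → 104 → 105

Answer: 105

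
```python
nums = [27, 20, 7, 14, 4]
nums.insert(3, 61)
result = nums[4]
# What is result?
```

Trace:
`nums = [27, 20, 7, 14, 4]` → nums = [27, 20, 7, 14, 4]
`nums.insert(3, 61)` → nums = [27, 20, 7, 61, 14, 4]
`result = nums[4]` → result = 14
So result = 14

Answer: 14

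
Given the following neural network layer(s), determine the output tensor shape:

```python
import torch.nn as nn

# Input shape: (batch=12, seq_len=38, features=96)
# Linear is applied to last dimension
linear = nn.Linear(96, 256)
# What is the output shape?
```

Input: (12, 38, 96) -> Output: (12, 38, 256)

Answer: (12, 38, 256)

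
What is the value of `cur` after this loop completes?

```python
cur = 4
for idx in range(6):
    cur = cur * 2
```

Multiply by 2, 6 times: 4 * 2^6 = 256
`cur` takes the values: 4 → 8 → 16 → 32 → 64 → 128 → 256

Answer: 256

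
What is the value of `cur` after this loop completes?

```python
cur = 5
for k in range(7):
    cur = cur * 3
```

Multiply by 3, 7 times: 5 * 3^7 = 10935
`cur` takes the values: 5 → 15 → 45 → 135 → 405 → 1215 → 3645 → 10935

Answer: 10935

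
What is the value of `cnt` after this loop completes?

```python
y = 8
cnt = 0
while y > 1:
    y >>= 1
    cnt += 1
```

Count right shifts until 1
`cnt` takes the values: 0 → 1 → 2 → 3

Answer: 3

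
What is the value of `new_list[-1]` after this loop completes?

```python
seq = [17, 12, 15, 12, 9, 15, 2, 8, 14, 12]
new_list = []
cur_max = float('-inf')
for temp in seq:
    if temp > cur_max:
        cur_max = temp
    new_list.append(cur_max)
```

Running max ends at 17
`new_list` takes the values: [] → [17] → [17, 17] → [17, 17, 17] → [17, 17, 17, 17] → [17, 17, 17, 17, 17] → [17, 17, 17, 17, 17, 17] → [17, 17, 17, 17, 17, 17, 17] → [17, 17, 17, 17, 17, 17, 17, 17] → [17, 17, 17, 17, 17, 17, 17, 17, 17] → [17, 17, 17, 17, 17, 17, 17, 17, 17, 17]
So `new_list[-1]` = 17

Answer: 17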